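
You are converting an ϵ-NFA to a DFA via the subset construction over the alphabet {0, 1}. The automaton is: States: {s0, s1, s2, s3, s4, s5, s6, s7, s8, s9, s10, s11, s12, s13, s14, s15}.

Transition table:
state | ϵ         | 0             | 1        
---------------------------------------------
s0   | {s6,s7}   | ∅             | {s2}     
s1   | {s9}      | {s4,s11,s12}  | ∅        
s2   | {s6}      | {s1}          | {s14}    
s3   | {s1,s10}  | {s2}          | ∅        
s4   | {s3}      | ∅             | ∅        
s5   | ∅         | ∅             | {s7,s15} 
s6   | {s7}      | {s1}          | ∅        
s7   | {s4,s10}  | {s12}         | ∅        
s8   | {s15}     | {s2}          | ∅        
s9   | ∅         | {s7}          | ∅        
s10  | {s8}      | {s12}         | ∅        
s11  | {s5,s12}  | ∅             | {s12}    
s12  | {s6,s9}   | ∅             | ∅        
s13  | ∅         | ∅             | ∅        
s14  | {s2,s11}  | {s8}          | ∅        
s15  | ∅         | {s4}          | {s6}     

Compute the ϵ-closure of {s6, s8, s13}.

{s1, s3, s4, s6, s7, s8, s9, s10, s13, s15}

Start with {s6, s8, s13}.
From s6 via ϵ: add s7.
From s8 via ϵ: add s15.
From s7 via ϵ: add s4, s10.
From s4 via ϵ: add s3.
From s3 via ϵ: add s1.
From s1 via ϵ: add s9.
No new states can be added; the closed set is {s1, s3, s4, s6, s7, s8, s9, s10, s13, s15}.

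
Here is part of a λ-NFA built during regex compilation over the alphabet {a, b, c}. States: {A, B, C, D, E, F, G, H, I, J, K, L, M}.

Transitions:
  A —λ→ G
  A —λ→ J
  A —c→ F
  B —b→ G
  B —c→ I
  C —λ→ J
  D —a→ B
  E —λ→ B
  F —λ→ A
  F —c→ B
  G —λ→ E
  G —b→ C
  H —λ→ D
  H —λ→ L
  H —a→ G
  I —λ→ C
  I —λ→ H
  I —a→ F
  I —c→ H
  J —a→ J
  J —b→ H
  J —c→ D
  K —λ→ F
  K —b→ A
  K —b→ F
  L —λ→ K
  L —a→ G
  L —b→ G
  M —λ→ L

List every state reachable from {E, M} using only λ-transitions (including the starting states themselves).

{A, B, E, F, G, J, K, L, M}

Start with {E, M}.
From E via λ: add B.
From M via λ: add L.
From L via λ: add K.
From K via λ: add F.
From F via λ: add A.
From A via λ: add G, J.
No new states can be added; the closed set is {A, B, E, F, G, J, K, L, M}.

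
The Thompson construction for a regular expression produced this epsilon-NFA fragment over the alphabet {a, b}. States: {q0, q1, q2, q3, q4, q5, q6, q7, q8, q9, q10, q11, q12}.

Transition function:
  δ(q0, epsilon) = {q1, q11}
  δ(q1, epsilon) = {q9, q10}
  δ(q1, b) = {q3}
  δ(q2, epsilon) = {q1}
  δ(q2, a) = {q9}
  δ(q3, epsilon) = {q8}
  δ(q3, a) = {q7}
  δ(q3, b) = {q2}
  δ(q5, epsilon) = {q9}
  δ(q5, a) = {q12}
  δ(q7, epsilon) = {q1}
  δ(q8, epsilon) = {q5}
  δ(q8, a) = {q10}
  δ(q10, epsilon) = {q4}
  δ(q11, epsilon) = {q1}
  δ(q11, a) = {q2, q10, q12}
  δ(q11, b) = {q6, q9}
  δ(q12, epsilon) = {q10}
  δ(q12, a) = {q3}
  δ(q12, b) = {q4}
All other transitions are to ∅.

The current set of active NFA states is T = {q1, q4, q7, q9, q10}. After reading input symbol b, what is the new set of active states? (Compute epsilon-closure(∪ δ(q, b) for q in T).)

{q3, q5, q8, q9}

q1 on b → {q3}.
No b-transition from q4, q7, q9, q10.
Union after reading b: {q3}.
Now take the epsilon-closure:
From q3 via epsilon: add q8.
From q8 via epsilon: add q5.
From q5 via epsilon: add q9.
No new states can be added; the closed set is {q3, q5, q8, q9}.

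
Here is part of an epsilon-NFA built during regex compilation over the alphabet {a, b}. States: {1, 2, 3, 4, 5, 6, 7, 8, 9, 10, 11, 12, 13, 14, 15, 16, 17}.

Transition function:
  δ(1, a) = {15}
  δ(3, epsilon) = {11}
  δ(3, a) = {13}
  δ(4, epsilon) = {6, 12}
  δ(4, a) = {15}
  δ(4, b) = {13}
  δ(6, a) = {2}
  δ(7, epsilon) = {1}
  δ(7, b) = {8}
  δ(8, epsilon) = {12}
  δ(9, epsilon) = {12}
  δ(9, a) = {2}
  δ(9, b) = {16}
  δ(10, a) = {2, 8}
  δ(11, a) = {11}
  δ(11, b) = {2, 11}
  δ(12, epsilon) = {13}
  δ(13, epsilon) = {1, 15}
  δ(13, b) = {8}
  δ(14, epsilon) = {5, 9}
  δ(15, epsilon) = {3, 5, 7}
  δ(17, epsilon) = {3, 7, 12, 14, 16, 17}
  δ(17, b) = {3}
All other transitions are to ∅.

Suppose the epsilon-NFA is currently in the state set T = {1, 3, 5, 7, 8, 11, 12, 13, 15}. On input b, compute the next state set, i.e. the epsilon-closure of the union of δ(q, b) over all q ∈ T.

7 on b → {8}.
11 on b → {2, 11}.
13 on b → {8}.
No b-transition from 1, 3, 5, 8, 12, 15.
Union after reading b: {2, 8, 11}.
Now take the epsilon-closure:
From 8 via epsilon: add 12.
From 12 via epsilon: add 13.
From 13 via epsilon: add 1, 15.
From 15 via epsilon: add 3, 5, 7.
No new states can be added; the closed set is {1, 2, 3, 5, 7, 8, 11, 12, 13, 15}.

{1, 2, 3, 5, 7, 8, 11, 12, 13, 15}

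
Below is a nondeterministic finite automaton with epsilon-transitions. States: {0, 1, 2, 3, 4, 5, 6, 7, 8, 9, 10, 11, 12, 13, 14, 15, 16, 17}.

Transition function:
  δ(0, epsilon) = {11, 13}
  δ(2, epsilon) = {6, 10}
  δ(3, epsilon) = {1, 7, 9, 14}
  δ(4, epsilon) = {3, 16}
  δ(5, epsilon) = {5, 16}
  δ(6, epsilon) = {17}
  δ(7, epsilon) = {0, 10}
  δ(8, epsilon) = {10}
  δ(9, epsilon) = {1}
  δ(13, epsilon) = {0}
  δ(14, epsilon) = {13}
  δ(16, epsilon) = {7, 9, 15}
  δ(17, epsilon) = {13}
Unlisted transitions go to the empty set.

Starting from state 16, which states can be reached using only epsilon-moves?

{0, 1, 7, 9, 10, 11, 13, 15, 16}

Start with {16}.
From 16 via epsilon: add 7, 9, 15.
From 7 via epsilon: add 0, 10.
From 9 via epsilon: add 1.
From 0 via epsilon: add 11, 13.
No new states can be added; the closed set is {0, 1, 7, 9, 10, 11, 13, 15, 16}.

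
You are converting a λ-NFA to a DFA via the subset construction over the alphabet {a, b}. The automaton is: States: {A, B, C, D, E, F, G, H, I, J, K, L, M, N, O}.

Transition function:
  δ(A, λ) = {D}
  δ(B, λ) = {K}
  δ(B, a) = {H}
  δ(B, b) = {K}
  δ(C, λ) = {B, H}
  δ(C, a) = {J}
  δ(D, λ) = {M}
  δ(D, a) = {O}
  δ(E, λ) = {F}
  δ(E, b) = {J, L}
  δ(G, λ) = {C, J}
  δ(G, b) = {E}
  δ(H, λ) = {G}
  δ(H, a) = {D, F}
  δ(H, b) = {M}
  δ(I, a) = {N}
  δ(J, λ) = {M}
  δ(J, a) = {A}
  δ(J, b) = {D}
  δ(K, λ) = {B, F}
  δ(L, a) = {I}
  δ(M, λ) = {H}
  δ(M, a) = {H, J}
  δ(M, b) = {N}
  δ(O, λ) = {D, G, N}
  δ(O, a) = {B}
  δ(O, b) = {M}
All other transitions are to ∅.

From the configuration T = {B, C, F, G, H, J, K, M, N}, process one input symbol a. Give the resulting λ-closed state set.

{A, B, C, D, F, G, H, J, K, M}

B on a → {H}.
C on a → {J}.
H on a → {D, F}.
J on a → {A}.
M on a → {H, J}.
No a-transition from F, G, K, N.
Union after reading a: {A, D, F, H, J}.
Now take the λ-closure:
From D via λ: add M.
From H via λ: add G.
From G via λ: add C.
From C via λ: add B.
From B via λ: add K.
No new states can be added; the closed set is {A, B, C, D, F, G, H, J, K, M}.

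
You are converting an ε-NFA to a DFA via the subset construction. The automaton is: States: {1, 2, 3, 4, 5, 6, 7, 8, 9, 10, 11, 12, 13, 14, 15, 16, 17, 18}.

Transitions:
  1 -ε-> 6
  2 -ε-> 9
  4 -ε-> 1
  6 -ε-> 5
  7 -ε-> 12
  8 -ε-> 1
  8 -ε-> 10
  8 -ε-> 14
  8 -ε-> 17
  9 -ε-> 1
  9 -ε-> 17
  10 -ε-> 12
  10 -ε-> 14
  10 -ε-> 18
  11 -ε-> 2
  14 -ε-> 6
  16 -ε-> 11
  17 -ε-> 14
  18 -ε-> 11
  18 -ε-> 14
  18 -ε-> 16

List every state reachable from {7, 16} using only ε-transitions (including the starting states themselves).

Start with {7, 16}.
From 7 via ε: add 12.
From 16 via ε: add 11.
From 11 via ε: add 2.
From 2 via ε: add 9.
From 9 via ε: add 1, 17.
From 1 via ε: add 6.
From 17 via ε: add 14.
From 6 via ε: add 5.
No new states can be added; the closed set is {1, 2, 5, 6, 7, 9, 11, 12, 14, 16, 17}.

{1, 2, 5, 6, 7, 9, 11, 12, 14, 16, 17}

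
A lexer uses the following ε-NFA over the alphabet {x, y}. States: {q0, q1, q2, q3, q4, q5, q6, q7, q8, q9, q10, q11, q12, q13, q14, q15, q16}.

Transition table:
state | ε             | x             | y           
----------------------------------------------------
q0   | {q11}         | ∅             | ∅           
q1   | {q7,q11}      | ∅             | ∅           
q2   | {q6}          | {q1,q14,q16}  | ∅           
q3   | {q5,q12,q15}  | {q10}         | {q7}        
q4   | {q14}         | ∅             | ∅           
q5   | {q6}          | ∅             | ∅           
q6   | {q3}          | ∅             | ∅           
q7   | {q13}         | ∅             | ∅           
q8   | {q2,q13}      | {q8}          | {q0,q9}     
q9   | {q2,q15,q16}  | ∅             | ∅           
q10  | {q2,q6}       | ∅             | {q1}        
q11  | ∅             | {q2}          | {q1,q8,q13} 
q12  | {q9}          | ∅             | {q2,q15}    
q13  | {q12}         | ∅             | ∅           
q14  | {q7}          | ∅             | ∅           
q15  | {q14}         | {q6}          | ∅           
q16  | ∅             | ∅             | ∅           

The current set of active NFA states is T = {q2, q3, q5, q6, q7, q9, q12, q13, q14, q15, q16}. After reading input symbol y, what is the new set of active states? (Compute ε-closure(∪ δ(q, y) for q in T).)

{q2, q3, q5, q6, q7, q9, q12, q13, q14, q15, q16}

q3 on y → {q7}.
q12 on y → {q2, q15}.
No y-transition from q2, q5, q6, q7, q9, q13, q14, q15, q16.
Union after reading y: {q2, q7, q15}.
Now take the ε-closure:
From q2 via ε: add q6.
From q7 via ε: add q13.
From q15 via ε: add q14.
From q6 via ε: add q3.
From q13 via ε: add q12.
From q3 via ε: add q5.
From q12 via ε: add q9.
From q9 via ε: add q16.
No new states can be added; the closed set is {q2, q3, q5, q6, q7, q9, q12, q13, q14, q15, q16}.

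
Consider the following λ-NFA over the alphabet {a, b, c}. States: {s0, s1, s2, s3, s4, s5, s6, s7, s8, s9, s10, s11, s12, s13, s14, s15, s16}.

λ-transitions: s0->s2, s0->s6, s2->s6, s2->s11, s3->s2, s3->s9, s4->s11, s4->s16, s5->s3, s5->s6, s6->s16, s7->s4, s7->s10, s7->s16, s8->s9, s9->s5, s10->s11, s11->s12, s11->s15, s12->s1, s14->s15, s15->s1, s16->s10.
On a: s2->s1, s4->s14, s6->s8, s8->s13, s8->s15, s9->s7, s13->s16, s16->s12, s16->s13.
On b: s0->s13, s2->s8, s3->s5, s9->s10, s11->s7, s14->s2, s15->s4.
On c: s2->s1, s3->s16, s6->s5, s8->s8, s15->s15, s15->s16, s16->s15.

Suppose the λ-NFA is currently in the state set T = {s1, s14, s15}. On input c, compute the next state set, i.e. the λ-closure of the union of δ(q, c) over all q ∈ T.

s15 on c → {s15, s16}.
No c-transition from s1, s14.
Union after reading c: {s15, s16}.
Now take the λ-closure:
From s15 via λ: add s1.
From s16 via λ: add s10.
From s10 via λ: add s11.
From s11 via λ: add s12.
No new states can be added; the closed set is {s1, s10, s11, s12, s15, s16}.

{s1, s10, s11, s12, s15, s16}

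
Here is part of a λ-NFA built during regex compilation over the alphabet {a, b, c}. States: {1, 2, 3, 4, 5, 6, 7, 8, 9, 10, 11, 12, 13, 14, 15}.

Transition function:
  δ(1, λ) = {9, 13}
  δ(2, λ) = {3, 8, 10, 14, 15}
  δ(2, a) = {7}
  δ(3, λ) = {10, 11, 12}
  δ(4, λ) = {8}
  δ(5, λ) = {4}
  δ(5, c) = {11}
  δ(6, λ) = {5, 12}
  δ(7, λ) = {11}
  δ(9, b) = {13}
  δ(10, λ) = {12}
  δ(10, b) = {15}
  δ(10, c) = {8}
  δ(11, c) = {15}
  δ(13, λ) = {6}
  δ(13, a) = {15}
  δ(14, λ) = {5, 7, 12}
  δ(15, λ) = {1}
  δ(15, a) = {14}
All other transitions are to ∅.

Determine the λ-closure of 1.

Start with {1}.
From 1 via λ: add 9, 13.
From 13 via λ: add 6.
From 6 via λ: add 5, 12.
From 5 via λ: add 4.
From 4 via λ: add 8.
No new states can be added; the closed set is {1, 4, 5, 6, 8, 9, 12, 13}.

{1, 4, 5, 6, 8, 9, 12, 13}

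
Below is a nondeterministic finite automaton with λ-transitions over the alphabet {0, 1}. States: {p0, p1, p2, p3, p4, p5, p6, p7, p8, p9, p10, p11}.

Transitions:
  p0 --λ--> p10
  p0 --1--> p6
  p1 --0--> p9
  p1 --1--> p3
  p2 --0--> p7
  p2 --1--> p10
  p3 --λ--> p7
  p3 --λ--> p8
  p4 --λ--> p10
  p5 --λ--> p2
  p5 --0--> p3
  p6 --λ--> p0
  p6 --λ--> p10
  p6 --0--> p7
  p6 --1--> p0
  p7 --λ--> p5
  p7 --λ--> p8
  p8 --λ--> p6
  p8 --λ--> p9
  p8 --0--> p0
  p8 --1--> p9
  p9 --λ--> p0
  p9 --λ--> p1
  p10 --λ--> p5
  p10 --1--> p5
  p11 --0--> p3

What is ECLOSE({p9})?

{p0, p1, p2, p5, p9, p10}

Start with {p9}.
From p9 via λ: add p0, p1.
From p0 via λ: add p10.
From p10 via λ: add p5.
From p5 via λ: add p2.
No new states can be added; the closed set is {p0, p1, p2, p5, p9, p10}.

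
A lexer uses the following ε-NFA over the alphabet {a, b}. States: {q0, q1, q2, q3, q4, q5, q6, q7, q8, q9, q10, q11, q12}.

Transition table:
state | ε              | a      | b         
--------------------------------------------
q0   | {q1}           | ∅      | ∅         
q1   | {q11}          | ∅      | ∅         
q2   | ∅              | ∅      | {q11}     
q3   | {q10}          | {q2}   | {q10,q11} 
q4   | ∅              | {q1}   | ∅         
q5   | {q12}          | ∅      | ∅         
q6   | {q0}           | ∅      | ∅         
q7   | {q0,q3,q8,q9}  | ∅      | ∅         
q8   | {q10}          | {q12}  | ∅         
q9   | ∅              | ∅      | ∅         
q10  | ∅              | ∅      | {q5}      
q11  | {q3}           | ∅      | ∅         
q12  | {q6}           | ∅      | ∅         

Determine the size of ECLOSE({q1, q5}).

8

Start with {q1, q5}.
From q1 via ε: add q11.
From q5 via ε: add q12.
From q11 via ε: add q3.
From q12 via ε: add q6.
From q3 via ε: add q10.
From q6 via ε: add q0.
ε-closure = {q0, q1, q3, q5, q6, q10, q11, q12}, which has 8 states.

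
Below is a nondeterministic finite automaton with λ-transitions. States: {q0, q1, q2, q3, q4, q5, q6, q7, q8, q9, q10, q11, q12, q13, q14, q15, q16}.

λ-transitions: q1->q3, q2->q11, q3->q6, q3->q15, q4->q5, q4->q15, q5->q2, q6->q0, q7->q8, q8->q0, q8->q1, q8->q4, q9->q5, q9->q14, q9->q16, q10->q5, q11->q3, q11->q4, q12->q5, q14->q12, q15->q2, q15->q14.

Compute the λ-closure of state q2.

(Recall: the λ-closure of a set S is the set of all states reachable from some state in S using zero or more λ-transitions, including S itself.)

{q0, q2, q3, q4, q5, q6, q11, q12, q14, q15}

Start with {q2}.
From q2 via λ: add q11.
From q11 via λ: add q3, q4.
From q3 via λ: add q6, q15.
From q4 via λ: add q5.
From q6 via λ: add q0.
From q15 via λ: add q14.
From q14 via λ: add q12.
No new states can be added; the closed set is {q0, q2, q3, q4, q5, q6, q11, q12, q14, q15}.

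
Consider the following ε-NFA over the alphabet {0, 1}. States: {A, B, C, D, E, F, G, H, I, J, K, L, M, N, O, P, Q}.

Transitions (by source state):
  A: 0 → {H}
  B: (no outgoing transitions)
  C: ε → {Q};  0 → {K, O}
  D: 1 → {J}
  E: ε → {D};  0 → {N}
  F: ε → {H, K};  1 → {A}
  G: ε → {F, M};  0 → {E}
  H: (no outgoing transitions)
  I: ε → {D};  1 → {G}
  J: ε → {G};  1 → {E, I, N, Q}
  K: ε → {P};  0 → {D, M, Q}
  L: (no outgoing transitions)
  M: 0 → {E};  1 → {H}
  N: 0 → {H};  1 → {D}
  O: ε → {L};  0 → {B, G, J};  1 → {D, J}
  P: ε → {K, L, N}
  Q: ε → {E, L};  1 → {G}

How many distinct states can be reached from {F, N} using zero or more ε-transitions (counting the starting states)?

6

Start with {F, N}.
From F via ε: add H, K.
From K via ε: add P.
From P via ε: add L.
ε-closure = {F, H, K, L, N, P}, which has 6 states.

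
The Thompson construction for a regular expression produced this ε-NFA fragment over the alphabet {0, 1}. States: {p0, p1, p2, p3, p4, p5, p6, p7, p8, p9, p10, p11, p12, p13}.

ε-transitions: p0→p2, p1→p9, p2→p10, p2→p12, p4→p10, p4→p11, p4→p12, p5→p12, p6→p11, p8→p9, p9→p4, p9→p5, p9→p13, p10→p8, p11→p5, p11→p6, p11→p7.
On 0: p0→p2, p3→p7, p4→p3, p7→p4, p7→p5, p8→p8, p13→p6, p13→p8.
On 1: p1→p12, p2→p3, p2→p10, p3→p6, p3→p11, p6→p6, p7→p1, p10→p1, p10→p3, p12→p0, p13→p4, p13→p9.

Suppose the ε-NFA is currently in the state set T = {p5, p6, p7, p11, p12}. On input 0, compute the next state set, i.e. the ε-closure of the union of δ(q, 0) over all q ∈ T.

p7 on 0 → {p4, p5}.
No 0-transition from p5, p6, p11, p12.
Union after reading 0: {p4, p5}.
Now take the ε-closure:
From p4 via ε: add p10, p11, p12.
From p10 via ε: add p8.
From p11 via ε: add p6, p7.
From p8 via ε: add p9.
From p9 via ε: add p13.
No new states can be added; the closed set is {p4, p5, p6, p7, p8, p9, p10, p11, p12, p13}.

{p4, p5, p6, p7, p8, p9, p10, p11, p12, p13}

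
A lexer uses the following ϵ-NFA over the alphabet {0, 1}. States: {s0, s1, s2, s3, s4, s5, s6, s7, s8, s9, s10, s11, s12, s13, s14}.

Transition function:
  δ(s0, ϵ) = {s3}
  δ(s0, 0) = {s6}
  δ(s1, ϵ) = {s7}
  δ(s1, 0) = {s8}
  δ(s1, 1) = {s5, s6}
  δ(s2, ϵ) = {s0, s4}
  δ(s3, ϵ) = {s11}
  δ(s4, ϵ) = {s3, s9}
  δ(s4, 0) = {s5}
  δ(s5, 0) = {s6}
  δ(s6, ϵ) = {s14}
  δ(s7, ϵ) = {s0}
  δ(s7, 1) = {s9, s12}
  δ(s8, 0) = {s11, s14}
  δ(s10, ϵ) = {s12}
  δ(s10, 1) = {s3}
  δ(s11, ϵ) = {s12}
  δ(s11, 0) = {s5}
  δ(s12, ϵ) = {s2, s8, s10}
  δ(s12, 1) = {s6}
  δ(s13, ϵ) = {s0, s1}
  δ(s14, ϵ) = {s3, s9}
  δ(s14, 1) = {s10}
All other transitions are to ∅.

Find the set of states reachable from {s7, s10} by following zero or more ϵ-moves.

Start with {s7, s10}.
From s7 via ϵ: add s0.
From s10 via ϵ: add s12.
From s0 via ϵ: add s3.
From s12 via ϵ: add s2, s8.
From s2 via ϵ: add s4.
From s3 via ϵ: add s11.
From s4 via ϵ: add s9.
No new states can be added; the closed set is {s0, s2, s3, s4, s7, s8, s9, s10, s11, s12}.

{s0, s2, s3, s4, s7, s8, s9, s10, s11, s12}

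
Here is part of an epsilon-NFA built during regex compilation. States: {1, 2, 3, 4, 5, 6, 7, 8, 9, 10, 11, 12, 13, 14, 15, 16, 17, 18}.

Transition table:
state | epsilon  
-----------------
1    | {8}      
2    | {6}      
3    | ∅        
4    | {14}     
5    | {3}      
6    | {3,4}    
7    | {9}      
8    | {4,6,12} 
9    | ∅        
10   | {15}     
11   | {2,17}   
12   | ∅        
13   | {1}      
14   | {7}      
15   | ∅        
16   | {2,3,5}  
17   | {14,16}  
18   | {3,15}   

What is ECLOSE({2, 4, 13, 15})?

Start with {2, 4, 13, 15}.
From 2 via epsilon: add 6.
From 4 via epsilon: add 14.
From 13 via epsilon: add 1.
From 1 via epsilon: add 8.
From 6 via epsilon: add 3.
From 14 via epsilon: add 7.
From 7 via epsilon: add 9.
From 8 via epsilon: add 12.
No new states can be added; the closed set is {1, 2, 3, 4, 6, 7, 8, 9, 12, 13, 14, 15}.

{1, 2, 3, 4, 6, 7, 8, 9, 12, 13, 14, 15}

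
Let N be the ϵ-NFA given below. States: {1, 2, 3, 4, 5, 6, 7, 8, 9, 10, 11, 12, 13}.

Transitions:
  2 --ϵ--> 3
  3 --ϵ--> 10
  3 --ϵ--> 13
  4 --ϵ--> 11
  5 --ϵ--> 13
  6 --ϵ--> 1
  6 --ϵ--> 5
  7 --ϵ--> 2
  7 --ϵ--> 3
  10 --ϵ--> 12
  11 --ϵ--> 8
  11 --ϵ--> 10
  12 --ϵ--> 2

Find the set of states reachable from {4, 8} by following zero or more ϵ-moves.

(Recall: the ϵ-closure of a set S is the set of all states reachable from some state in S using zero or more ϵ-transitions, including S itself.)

{2, 3, 4, 8, 10, 11, 12, 13}

Start with {4, 8}.
From 4 via ϵ: add 11.
From 11 via ϵ: add 10.
From 10 via ϵ: add 12.
From 12 via ϵ: add 2.
From 2 via ϵ: add 3.
From 3 via ϵ: add 13.
No new states can be added; the closed set is {2, 3, 4, 8, 10, 11, 12, 13}.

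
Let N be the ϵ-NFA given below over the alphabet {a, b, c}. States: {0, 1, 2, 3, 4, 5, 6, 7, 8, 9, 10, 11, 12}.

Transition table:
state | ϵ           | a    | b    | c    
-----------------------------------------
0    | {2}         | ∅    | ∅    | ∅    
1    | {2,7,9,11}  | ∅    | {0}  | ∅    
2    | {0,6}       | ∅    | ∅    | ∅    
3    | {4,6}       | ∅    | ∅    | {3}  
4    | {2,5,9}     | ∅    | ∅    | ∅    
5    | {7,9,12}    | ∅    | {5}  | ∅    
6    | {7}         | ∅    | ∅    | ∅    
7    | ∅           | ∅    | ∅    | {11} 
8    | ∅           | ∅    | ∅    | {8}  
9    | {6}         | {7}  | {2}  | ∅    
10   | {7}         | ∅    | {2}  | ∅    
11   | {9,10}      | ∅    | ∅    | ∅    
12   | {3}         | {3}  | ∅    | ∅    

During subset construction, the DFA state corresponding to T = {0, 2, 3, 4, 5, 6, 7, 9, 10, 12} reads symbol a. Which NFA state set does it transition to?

{0, 2, 3, 4, 5, 6, 7, 9, 12}

9 on a → {7}.
12 on a → {3}.
No a-transition from 0, 2, 3, 4, 5, 6, 7, 10.
Union after reading a: {3, 7}.
Now take the ϵ-closure:
From 3 via ϵ: add 4, 6.
From 4 via ϵ: add 2, 5, 9.
From 2 via ϵ: add 0.
From 5 via ϵ: add 12.
No new states can be added; the closed set is {0, 2, 3, 4, 5, 6, 7, 9, 12}.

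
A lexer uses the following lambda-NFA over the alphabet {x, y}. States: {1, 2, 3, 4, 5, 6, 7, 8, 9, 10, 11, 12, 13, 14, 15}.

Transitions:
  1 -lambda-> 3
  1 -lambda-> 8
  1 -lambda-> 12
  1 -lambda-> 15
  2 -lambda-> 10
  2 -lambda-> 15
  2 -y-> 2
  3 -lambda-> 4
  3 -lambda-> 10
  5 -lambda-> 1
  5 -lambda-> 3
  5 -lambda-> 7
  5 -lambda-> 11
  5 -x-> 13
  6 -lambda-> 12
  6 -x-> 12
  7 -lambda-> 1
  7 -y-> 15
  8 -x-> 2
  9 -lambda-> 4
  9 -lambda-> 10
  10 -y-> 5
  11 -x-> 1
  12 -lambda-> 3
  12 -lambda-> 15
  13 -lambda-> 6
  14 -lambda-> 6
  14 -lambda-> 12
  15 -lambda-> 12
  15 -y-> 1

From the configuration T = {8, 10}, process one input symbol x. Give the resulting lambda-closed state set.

8 on x → {2}.
No x-transition from 10.
Union after reading x: {2}.
Now take the lambda-closure:
From 2 via lambda: add 10, 15.
From 15 via lambda: add 12.
From 12 via lambda: add 3.
From 3 via lambda: add 4.
No new states can be added; the closed set is {2, 3, 4, 10, 12, 15}.

{2, 3, 4, 10, 12, 15}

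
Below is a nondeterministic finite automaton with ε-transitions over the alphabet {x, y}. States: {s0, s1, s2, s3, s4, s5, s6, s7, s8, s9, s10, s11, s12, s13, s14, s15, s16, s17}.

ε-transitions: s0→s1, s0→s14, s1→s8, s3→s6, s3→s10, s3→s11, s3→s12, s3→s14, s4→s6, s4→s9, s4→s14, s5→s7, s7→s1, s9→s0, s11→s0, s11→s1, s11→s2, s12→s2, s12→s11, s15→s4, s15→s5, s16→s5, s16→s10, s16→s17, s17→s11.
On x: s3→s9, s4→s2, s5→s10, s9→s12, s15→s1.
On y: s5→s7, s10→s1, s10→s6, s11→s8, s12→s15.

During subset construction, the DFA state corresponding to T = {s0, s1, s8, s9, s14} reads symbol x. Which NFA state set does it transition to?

{s0, s1, s2, s8, s11, s12, s14}

s9 on x → {s12}.
No x-transition from s0, s1, s8, s14.
Union after reading x: {s12}.
Now take the ε-closure:
From s12 via ε: add s2, s11.
From s11 via ε: add s0, s1.
From s0 via ε: add s14.
From s1 via ε: add s8.
No new states can be added; the closed set is {s0, s1, s2, s8, s11, s12, s14}.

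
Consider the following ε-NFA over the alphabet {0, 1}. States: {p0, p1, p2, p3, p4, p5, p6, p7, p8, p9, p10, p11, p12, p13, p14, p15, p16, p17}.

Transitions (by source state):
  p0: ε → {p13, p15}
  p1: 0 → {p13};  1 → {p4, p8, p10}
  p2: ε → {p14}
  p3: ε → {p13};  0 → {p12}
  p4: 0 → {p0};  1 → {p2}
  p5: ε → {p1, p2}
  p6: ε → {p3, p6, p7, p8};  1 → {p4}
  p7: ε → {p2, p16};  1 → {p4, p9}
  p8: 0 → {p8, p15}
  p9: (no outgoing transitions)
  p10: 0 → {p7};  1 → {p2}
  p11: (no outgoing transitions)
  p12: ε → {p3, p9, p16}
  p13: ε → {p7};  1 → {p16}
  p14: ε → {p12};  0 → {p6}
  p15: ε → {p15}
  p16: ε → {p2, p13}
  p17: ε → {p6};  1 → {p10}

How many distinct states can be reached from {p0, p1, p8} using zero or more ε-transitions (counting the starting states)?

Start with {p0, p1, p8}.
From p0 via ε: add p13, p15.
From p13 via ε: add p7.
From p7 via ε: add p2, p16.
From p2 via ε: add p14.
From p14 via ε: add p12.
From p12 via ε: add p3, p9.
ε-closure = {p0, p1, p2, p3, p7, p8, p9, p12, p13, p14, p15, p16}, which has 12 states.

12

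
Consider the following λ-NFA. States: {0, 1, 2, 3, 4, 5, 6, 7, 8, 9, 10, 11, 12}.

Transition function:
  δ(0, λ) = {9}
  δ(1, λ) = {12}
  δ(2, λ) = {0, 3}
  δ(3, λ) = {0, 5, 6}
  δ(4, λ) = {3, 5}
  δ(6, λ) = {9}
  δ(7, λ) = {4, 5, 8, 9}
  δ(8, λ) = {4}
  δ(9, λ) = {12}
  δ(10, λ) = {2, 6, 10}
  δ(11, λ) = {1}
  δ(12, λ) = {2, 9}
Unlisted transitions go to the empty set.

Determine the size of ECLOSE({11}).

Start with {11}.
From 11 via λ: add 1.
From 1 via λ: add 12.
From 12 via λ: add 2, 9.
From 2 via λ: add 0, 3.
From 3 via λ: add 5, 6.
λ-closure = {0, 1, 2, 3, 5, 6, 9, 11, 12}, which has 9 states.

9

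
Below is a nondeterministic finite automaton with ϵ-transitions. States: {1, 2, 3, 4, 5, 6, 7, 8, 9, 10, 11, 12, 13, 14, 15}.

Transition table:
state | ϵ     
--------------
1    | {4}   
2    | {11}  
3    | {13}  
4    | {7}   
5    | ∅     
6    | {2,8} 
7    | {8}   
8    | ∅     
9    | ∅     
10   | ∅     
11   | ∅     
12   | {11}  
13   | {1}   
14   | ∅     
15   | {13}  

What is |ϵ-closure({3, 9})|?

7

Start with {3, 9}.
From 3 via ϵ: add 13.
From 13 via ϵ: add 1.
From 1 via ϵ: add 4.
From 4 via ϵ: add 7.
From 7 via ϵ: add 8.
ϵ-closure = {1, 3, 4, 7, 8, 9, 13}, which has 7 states.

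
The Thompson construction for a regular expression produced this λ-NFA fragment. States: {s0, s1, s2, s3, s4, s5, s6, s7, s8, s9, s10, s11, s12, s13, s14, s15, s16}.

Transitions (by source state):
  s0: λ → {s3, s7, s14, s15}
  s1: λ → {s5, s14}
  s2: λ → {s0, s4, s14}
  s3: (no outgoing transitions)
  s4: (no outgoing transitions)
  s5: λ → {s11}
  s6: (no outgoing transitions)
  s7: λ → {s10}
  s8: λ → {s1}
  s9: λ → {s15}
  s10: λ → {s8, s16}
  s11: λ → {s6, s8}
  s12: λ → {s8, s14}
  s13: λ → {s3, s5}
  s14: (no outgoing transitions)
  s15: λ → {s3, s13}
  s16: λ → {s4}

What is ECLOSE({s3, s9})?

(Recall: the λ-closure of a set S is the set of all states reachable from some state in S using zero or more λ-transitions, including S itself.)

Start with {s3, s9}.
From s9 via λ: add s15.
From s15 via λ: add s13.
From s13 via λ: add s5.
From s5 via λ: add s11.
From s11 via λ: add s6, s8.
From s8 via λ: add s1.
From s1 via λ: add s14.
No new states can be added; the closed set is {s1, s3, s5, s6, s8, s9, s11, s13, s14, s15}.

{s1, s3, s5, s6, s8, s9, s11, s13, s14, s15}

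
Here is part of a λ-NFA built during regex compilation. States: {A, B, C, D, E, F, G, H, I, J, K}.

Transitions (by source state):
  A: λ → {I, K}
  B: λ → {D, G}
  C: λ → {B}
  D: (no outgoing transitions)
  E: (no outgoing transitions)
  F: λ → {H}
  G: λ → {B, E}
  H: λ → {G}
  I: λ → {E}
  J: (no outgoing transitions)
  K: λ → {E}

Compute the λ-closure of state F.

{B, D, E, F, G, H}

Start with {F}.
From F via λ: add H.
From H via λ: add G.
From G via λ: add B, E.
From B via λ: add D.
No new states can be added; the closed set is {B, D, E, F, G, H}.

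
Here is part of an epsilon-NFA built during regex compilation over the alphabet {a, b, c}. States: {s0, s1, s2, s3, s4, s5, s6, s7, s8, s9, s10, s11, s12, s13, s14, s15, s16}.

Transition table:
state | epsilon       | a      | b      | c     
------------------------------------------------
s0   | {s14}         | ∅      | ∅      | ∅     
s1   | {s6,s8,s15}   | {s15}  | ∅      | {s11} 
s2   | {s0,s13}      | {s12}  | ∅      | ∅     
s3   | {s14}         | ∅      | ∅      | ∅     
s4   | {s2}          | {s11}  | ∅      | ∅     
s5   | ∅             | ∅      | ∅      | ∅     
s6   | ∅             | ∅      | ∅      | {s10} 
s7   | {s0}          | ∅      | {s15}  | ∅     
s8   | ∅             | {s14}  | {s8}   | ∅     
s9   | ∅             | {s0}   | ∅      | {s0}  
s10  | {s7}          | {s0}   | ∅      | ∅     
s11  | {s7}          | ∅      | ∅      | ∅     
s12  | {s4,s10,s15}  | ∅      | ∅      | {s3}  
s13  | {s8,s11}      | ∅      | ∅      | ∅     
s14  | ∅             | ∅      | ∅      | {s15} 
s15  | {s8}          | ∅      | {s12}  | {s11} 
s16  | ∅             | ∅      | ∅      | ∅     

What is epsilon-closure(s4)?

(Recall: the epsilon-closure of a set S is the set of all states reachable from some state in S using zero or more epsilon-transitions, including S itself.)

{s0, s2, s4, s7, s8, s11, s13, s14}

Start with {s4}.
From s4 via epsilon: add s2.
From s2 via epsilon: add s0, s13.
From s0 via epsilon: add s14.
From s13 via epsilon: add s8, s11.
From s11 via epsilon: add s7.
No new states can be added; the closed set is {s0, s2, s4, s7, s8, s11, s13, s14}.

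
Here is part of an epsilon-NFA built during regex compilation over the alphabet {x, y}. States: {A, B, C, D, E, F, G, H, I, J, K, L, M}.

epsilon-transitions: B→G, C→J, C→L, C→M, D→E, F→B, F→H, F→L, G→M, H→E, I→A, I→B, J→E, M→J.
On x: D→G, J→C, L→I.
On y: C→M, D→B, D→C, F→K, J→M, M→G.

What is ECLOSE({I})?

{A, B, E, G, I, J, M}

Start with {I}.
From I via epsilon: add A, B.
From B via epsilon: add G.
From G via epsilon: add M.
From M via epsilon: add J.
From J via epsilon: add E.
No new states can be added; the closed set is {A, B, E, G, I, J, M}.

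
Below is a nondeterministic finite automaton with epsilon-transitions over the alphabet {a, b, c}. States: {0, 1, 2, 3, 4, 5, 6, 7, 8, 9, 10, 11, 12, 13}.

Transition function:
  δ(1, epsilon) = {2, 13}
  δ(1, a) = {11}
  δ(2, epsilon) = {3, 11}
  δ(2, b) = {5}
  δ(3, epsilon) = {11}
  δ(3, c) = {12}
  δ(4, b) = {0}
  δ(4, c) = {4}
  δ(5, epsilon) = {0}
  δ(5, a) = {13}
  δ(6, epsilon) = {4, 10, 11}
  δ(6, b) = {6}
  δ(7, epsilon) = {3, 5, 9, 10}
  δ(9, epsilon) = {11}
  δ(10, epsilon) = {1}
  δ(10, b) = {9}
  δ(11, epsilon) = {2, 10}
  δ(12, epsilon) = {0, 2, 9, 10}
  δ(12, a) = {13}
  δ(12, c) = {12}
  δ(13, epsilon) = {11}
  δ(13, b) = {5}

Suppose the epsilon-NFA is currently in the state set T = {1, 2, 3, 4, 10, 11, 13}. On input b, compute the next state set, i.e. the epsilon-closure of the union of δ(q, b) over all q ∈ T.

2 on b → {5}.
4 on b → {0}.
10 on b → {9}.
13 on b → {5}.
No b-transition from 1, 3, 11.
Union after reading b: {0, 5, 9}.
Now take the epsilon-closure:
From 9 via epsilon: add 11.
From 11 via epsilon: add 2, 10.
From 2 via epsilon: add 3.
From 10 via epsilon: add 1.
From 1 via epsilon: add 13.
No new states can be added; the closed set is {0, 1, 2, 3, 5, 9, 10, 11, 13}.

{0, 1, 2, 3, 5, 9, 10, 11, 13}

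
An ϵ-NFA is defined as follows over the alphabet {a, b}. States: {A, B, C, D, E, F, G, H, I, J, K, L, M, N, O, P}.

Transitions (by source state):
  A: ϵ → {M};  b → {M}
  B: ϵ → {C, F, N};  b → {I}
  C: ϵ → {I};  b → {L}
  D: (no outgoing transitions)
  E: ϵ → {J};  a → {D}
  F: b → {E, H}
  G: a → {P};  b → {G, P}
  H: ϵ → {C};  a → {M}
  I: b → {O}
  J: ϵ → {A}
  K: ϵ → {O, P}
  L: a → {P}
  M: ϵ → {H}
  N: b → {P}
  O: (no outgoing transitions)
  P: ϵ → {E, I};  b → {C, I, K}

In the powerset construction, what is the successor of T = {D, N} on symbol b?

N on b → {P}.
No b-transition from D.
Union after reading b: {P}.
Now take the ϵ-closure:
From P via ϵ: add E, I.
From E via ϵ: add J.
From J via ϵ: add A.
From A via ϵ: add M.
From M via ϵ: add H.
From H via ϵ: add C.
No new states can be added; the closed set is {A, C, E, H, I, J, M, P}.

{A, C, E, H, I, J, M, P}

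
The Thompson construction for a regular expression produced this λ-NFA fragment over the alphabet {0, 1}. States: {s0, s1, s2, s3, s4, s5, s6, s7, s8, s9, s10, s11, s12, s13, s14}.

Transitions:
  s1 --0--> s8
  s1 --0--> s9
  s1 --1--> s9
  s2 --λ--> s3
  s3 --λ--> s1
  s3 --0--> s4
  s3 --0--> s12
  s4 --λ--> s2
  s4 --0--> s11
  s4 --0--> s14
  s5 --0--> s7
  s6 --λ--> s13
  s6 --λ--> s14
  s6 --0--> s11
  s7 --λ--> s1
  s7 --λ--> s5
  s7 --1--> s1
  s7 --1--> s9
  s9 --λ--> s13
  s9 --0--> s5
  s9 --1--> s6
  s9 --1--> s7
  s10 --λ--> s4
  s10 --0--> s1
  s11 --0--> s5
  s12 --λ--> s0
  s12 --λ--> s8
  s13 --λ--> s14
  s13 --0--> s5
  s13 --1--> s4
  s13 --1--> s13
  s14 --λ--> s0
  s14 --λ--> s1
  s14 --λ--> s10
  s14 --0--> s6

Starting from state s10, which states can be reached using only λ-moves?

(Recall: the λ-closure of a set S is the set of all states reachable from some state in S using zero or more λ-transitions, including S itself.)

Start with {s10}.
From s10 via λ: add s4.
From s4 via λ: add s2.
From s2 via λ: add s3.
From s3 via λ: add s1.
No new states can be added; the closed set is {s1, s2, s3, s4, s10}.

{s1, s2, s3, s4, s10}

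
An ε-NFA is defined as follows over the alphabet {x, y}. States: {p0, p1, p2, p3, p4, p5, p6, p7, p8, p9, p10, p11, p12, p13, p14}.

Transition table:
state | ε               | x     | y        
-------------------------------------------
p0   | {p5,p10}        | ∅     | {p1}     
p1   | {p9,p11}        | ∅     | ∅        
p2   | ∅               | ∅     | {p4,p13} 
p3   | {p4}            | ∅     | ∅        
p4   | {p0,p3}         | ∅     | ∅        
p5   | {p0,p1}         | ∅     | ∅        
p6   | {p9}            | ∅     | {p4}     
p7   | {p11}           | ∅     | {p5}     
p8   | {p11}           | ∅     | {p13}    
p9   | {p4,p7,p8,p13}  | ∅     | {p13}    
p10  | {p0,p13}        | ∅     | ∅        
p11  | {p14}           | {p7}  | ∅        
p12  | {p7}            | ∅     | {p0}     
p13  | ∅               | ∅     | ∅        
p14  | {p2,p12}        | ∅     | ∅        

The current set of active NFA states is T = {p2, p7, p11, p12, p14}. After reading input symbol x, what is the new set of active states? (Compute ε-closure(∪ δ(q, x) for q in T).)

p11 on x → {p7}.
No x-transition from p2, p7, p12, p14.
Union after reading x: {p7}.
Now take the ε-closure:
From p7 via ε: add p11.
From p11 via ε: add p14.
From p14 via ε: add p2, p12.
No new states can be added; the closed set is {p2, p7, p11, p12, p14}.

{p2, p7, p11, p12, p14}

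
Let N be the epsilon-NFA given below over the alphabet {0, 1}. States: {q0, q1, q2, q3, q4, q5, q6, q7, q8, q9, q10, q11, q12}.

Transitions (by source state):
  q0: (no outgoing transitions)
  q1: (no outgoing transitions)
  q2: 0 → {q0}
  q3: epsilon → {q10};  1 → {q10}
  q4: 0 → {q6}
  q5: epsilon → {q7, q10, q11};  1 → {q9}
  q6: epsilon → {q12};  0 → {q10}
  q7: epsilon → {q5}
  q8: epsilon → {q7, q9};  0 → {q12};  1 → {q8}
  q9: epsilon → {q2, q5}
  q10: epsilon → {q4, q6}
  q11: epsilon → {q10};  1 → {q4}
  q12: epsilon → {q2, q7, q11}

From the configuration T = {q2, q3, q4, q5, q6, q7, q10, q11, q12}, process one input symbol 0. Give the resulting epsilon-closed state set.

q2 on 0 → {q0}.
q4 on 0 → {q6}.
q6 on 0 → {q10}.
No 0-transition from q3, q5, q7, q10, q11, q12.
Union after reading 0: {q0, q6, q10}.
Now take the epsilon-closure:
From q6 via epsilon: add q12.
From q10 via epsilon: add q4.
From q12 via epsilon: add q2, q7, q11.
From q7 via epsilon: add q5.
No new states can be added; the closed set is {q0, q2, q4, q5, q6, q7, q10, q11, q12}.

{q0, q2, q4, q5, q6, q7, q10, q11, q12}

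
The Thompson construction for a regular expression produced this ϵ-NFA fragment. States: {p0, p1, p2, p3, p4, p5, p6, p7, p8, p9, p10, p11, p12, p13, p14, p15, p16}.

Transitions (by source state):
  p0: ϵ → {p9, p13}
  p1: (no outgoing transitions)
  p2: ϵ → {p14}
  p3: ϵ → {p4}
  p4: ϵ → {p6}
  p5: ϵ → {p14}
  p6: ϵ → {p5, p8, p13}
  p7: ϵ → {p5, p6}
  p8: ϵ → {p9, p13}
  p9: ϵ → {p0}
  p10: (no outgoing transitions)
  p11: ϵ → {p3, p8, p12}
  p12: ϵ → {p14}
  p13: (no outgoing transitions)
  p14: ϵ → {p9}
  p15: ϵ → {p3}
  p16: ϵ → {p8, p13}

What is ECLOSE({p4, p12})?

Start with {p4, p12}.
From p4 via ϵ: add p6.
From p12 via ϵ: add p14.
From p6 via ϵ: add p5, p8, p13.
From p14 via ϵ: add p9.
From p9 via ϵ: add p0.
No new states can be added; the closed set is {p0, p4, p5, p6, p8, p9, p12, p13, p14}.

{p0, p4, p5, p6, p8, p9, p12, p13, p14}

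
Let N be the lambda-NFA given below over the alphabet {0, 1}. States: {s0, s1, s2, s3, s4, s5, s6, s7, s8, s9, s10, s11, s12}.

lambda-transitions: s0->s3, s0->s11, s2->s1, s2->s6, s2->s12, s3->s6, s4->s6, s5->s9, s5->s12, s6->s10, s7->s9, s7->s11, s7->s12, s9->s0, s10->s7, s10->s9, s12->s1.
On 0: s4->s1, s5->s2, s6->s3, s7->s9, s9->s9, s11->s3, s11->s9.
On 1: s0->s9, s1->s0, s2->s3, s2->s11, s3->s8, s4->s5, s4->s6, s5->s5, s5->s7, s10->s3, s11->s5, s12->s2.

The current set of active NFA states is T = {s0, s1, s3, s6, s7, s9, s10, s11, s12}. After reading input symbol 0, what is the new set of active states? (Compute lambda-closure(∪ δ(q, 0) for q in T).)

{s0, s1, s3, s6, s7, s9, s10, s11, s12}

s6 on 0 → {s3}.
s7 on 0 → {s9}.
s9 on 0 → {s9}.
s11 on 0 → {s3, s9}.
No 0-transition from s0, s1, s3, s10, s12.
Union after reading 0: {s3, s9}.
Now take the lambda-closure:
From s3 via lambda: add s6.
From s9 via lambda: add s0.
From s0 via lambda: add s11.
From s6 via lambda: add s10.
From s10 via lambda: add s7.
From s7 via lambda: add s12.
From s12 via lambda: add s1.
No new states can be added; the closed set is {s0, s1, s3, s6, s7, s9, s10, s11, s12}.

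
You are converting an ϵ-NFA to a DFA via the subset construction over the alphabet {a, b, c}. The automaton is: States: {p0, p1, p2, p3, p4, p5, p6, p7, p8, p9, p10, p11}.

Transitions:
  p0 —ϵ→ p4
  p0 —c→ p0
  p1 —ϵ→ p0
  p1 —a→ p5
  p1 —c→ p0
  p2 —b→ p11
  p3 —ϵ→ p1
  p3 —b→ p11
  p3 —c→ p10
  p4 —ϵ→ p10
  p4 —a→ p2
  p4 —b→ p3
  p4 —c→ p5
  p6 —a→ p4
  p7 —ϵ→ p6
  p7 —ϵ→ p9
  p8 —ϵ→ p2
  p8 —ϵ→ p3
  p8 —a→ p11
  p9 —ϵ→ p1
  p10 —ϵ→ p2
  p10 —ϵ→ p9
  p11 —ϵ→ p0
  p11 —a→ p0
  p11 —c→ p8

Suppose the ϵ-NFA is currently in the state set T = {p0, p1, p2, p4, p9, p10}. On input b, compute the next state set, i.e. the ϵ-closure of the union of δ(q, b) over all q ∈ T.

{p0, p1, p2, p3, p4, p9, p10, p11}

p2 on b → {p11}.
p4 on b → {p3}.
No b-transition from p0, p1, p9, p10.
Union after reading b: {p3, p11}.
Now take the ϵ-closure:
From p3 via ϵ: add p1.
From p11 via ϵ: add p0.
From p0 via ϵ: add p4.
From p4 via ϵ: add p10.
From p10 via ϵ: add p2, p9.
No new states can be added; the closed set is {p0, p1, p2, p3, p4, p9, p10, p11}.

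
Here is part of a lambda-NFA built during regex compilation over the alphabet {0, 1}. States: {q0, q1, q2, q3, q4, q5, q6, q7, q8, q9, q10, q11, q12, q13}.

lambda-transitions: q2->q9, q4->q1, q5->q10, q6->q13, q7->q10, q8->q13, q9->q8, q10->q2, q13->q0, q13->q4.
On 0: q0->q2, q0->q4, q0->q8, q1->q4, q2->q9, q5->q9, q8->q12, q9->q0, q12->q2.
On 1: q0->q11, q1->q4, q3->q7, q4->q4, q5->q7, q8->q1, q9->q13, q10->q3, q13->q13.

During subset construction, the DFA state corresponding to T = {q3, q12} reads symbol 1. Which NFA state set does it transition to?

q3 on 1 → {q7}.
No 1-transition from q12.
Union after reading 1: {q7}.
Now take the lambda-closure:
From q7 via lambda: add q10.
From q10 via lambda: add q2.
From q2 via lambda: add q9.
From q9 via lambda: add q8.
From q8 via lambda: add q13.
From q13 via lambda: add q0, q4.
From q4 via lambda: add q1.
No new states can be added; the closed set is {q0, q1, q2, q4, q7, q8, q9, q10, q13}.

{q0, q1, q2, q4, q7, q8, q9, q10, q13}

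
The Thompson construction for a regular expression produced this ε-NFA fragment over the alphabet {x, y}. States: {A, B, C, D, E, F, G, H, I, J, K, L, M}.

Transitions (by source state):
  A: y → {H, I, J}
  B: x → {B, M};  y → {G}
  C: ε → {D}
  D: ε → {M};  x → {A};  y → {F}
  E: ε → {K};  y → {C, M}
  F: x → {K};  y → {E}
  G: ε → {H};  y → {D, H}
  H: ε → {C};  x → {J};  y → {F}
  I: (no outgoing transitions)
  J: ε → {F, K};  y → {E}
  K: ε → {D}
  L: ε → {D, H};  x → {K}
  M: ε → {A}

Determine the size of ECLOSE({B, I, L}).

Start with {B, I, L}.
From L via ε: add D, H.
From D via ε: add M.
From H via ε: add C.
From M via ε: add A.
ε-closure = {A, B, C, D, H, I, L, M}, which has 8 states.

8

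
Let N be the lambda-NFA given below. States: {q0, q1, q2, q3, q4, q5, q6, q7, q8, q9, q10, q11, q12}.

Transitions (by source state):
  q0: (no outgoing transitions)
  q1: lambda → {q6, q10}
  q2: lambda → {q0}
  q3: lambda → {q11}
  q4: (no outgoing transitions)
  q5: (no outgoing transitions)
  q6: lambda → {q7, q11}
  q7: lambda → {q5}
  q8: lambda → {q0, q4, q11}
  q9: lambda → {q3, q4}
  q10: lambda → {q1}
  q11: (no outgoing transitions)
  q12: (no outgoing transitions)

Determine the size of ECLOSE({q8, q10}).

9

Start with {q8, q10}.
From q8 via lambda: add q0, q4, q11.
From q10 via lambda: add q1.
From q1 via lambda: add q6.
From q6 via lambda: add q7.
From q7 via lambda: add q5.
lambda-closure = {q0, q1, q4, q5, q6, q7, q8, q10, q11}, which has 9 states.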